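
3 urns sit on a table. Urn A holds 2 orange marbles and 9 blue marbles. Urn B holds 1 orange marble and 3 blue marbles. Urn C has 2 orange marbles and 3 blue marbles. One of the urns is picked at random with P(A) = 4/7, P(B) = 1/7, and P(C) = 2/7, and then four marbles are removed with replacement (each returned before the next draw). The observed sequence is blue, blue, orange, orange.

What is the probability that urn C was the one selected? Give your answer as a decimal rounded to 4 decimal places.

0.4823

For each hypothesis, P(data | H) works out to: P(data | urn A) = (9/11)(9/11)(2/11)(2/11) = 0.02213; P(data | urn B) = (3/4)(3/4)(1/4)(1/4) = 0.035156; P(data | urn C) = (3/5)(3/5)(2/5)(2/5) = 0.0576.
The prior-weighted likelihoods are 4/7 · 0.02213 = 0.012646, 1/7 · 0.035156 = 0.0050223, 2/7 · 0.0576 = 0.016457; with total 0.034125.
So P(urn C | data) = (0.016457) / (0.034125) = 0.48226.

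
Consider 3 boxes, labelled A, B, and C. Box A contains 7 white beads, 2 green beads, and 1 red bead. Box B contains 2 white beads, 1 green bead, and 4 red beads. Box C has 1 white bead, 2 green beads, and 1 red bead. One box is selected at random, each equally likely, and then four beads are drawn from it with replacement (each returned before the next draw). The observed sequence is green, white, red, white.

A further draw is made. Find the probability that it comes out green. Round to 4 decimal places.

0.2809

The likelihood of the observed sequence under each hypothesis: P(data | box A) = (2/10)(7/10)(1/10)(7/10) = 0.0098; P(data | box B) = (1/7)(2/7)(4/7)(2/7) = 0.0066639; P(data | box C) = (2/4)(1/4)(1/4)(1/4) = 0.0078125.
The prior-weighted likelihoods are 1/3 · 0.0098 = 0.0032667, 1/3 · 0.0066639 = 0.0022213, 1/3 · 0.0078125 = 0.0026042; these sum to 0.0080921.
Normalising, the posterior is P(box A | data) = 0.40368, P(box B | data) = 0.2745, P(box C | data) = 0.32181.
So P(green next | data) = Σ P(green next | H) P(H | data) = (1/5)(0.40368) + (1/7)(0.2745) + (1/2)(0.32181) = 0.28086.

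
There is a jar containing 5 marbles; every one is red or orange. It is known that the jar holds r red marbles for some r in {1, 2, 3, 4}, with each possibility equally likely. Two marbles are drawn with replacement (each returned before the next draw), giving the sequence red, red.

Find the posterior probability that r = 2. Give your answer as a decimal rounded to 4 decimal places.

0.1333

For each hypothesis, P(data | H) works out to: P(data | r = 1) = (1/5)(1/5) = 1/25; P(data | r = 2) = (2/5)(2/5) = 4/25; P(data | r = 3) = (3/5)(3/5) = 9/25; P(data | r = 4) = (4/5)(4/5) = 16/25.
Multiplying each by its prior: 1/4 · 1/25 = 1/100, 1/4 · 4/25 = 1/25, 1/4 · 9/25 = 9/100, 1/4 · 16/25 = 4/25; summing to 3/10.
By Bayes' rule, P(r = 2 | data) = (1/25) / (3/10) = 2/15.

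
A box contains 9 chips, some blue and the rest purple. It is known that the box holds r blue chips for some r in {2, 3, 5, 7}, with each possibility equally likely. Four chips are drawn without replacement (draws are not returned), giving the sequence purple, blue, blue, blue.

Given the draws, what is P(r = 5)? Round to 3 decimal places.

0.345

Under each hypothesis, the probability of the observed sequence is: P(data | r = 2) = (7/9)(2/8)(1/7)(0/6) = 0; P(data | r = 3) = (6/9)(3/8)(2/7)(1/6) = 1/84; P(data | r = 5) = (4/9)(5/8)(4/7)(3/6) = 5/63; P(data | r = 7) = (2/9)(7/8)(6/7)(5/6) = 5/36.
Weighting by the prior gives 1/4 · 0 = 0, 1/4 · 1/84 = 1/336, 1/4 · 5/63 = 5/252, 1/4 · 5/36 = 5/144; these sum to 29/504.
So P(r = 5 | data) = (5/252) / (29/504) = 10/29.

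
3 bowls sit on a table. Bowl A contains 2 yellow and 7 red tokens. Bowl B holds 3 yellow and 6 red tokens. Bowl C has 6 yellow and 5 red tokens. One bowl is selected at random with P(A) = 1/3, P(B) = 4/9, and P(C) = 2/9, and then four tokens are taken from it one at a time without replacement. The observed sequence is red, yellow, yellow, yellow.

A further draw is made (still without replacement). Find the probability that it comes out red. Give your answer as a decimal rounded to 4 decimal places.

0.6739

Compute the likelihood of the observed sequence for each case: P(data | bowl A) = (7/9)(2/8)(1/7)(0/6) = 0; P(data | bowl B) = (6/9)(3/8)(2/7)(1/6) = 0.011905; P(data | bowl C) = (5/11)(6/10)(5/9)(4/8) = 0.075758.
Multiplying each by its prior: 1/3 · 0 = 0, 4/9 · 0.011905 = 0.005291, 2/9 · 0.075758 = 0.016835; summing to 0.022126.
Dividing through by the total gives posterior P(bowl A | data) = 0, P(bowl B | data) = 0.23913, P(bowl C | data) = 0.76087.
The predictive probability is P(red next | data) = (1)(0.23913) + (4/7)(0.76087) = 0.67391.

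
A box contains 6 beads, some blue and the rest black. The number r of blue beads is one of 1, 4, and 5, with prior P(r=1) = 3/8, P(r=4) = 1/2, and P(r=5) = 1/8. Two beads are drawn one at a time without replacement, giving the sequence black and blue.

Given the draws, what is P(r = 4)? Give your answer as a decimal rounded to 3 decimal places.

Under each hypothesis, the probability of the observed sequence is: P(data | r = 1) = (5/6)(1/5) = 1/6; P(data | r = 4) = (2/6)(4/5) = 4/15; P(data | r = 5) = (1/6)(5/5) = 1/6.
The prior-weighted likelihoods are 3/8 · 1/6 = 1/16, 1/2 · 4/15 = 2/15, 1/8 · 1/6 = 1/48; with total 13/60.
By Bayes' rule, P(r = 4 | data) = (2/15) / (13/60) = 8/13.

0.615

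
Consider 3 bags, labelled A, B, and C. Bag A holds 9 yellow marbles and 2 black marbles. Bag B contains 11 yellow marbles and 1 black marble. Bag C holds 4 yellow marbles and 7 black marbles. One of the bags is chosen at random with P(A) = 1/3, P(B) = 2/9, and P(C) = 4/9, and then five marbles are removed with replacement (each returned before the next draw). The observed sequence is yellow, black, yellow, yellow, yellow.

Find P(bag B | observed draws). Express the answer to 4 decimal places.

0.2894

The likelihood of the observed sequence under each hypothesis: P(data | bag A) = (9/11)(2/11)(9/11)(9/11)(9/11) = 0.081477; P(data | bag B) = (11/12)(1/12)(11/12)(11/12)(11/12) = 0.058839; P(data | bag C) = (4/11)(7/11)(4/11)(4/11)(4/11) = 0.011127.
The prior-weighted likelihoods are 1/3 · 0.081477 = 0.027159, 2/9 · 0.058839 = 0.013075, 4/9 · 0.011127 = 0.0049453; with total 0.04518.
Hence P(bag B | data) = (0.013075) / (0.04518) = 0.28941.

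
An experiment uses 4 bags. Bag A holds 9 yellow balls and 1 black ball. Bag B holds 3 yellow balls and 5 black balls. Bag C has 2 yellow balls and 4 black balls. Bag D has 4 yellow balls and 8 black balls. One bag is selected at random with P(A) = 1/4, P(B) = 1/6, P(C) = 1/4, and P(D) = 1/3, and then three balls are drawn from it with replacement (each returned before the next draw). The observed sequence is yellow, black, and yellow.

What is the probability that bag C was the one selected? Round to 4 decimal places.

0.2371

The likelihood of the observed sequence under each hypothesis: P(data | bag A) = (9/10)(1/10)(9/10) = 0.081; P(data | bag B) = (3/8)(5/8)(3/8) = 0.087891; P(data | bag C) = (2/6)(4/6)(2/6) = 0.074074; P(data | bag D) = (4/12)(8/12)(4/12) = 0.074074.
Multiplying each by its prior: 1/4 · 0.081 = 0.02025, 1/6 · 0.087891 = 0.014648, 1/4 · 0.074074 = 0.018519, 1/3 · 0.074074 = 0.024691; summing to 0.078108.
So P(bag C | data) = (0.018519) / (0.078108) = 0.23709.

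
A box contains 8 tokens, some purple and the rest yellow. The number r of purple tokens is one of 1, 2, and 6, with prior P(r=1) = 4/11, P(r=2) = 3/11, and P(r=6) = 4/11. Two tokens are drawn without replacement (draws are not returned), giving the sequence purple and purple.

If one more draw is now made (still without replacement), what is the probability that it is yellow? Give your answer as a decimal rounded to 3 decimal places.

0.365

Compute the likelihood of the observed sequence for each case: P(data | r = 1) = (1/8)(0/7) = 0; P(data | r = 2) = (2/8)(1/7) = 1/28; P(data | r = 6) = (6/8)(5/7) = 15/28.
Multiplying each by its prior: 4/11 · 0 = 0, 3/11 · 1/28 = 3/308, 4/11 · 15/28 = 15/77; with total 9/44.
The posterior is then P(r = 1 | data) = 0, P(r = 2 | data) = 1/21, P(r = 6 | data) = 20/21.
The predictive probability is P(yellow next | data) = (1)(1/21) + (1/3)(20/21) = 23/63.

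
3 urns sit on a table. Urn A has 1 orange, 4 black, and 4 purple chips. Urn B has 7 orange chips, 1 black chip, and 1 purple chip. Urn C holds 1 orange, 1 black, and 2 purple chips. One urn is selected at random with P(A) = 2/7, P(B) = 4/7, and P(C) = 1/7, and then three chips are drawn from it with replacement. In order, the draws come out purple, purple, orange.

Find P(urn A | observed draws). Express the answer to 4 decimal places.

Under each hypothesis, the probability of the observed sequence is: P(data | urn A) = (4/9)(4/9)(1/9) = 0.021948; P(data | urn B) = (1/9)(1/9)(7/9) = 0.0096022; P(data | urn C) = (2/4)(2/4)(1/4) = 0.0625.
Weighting by the prior gives 2/7 · 0.021948 = 0.0062708, 4/7 · 0.0096022 = 0.005487, 1/7 · 0.0625 = 0.0089286; these sum to 0.020686.
Hence P(urn A | data) = (0.0062708) / (0.020686) = 0.30314.

0.3031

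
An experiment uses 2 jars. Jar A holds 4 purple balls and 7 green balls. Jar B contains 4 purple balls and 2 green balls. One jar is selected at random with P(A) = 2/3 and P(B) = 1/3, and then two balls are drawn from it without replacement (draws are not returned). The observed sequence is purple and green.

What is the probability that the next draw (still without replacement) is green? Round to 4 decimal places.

0.5234

For each hypothesis, P(data | H) works out to: P(data | jar A) = (4/11)(7/10) = 14/55; P(data | jar B) = (4/6)(2/5) = 4/15.
Multiplying each by its prior: 2/3 · 14/55 = 28/165, 1/3 · 4/15 = 4/45; summing to 128/495.
Dividing through by the total gives posterior P(jar A | data) = 21/32, P(jar B | data) = 11/32.
So P(green next | data) = Σ P(green next | H) P(H | data) = (2/3)(21/32) + (1/4)(11/32) = 67/128.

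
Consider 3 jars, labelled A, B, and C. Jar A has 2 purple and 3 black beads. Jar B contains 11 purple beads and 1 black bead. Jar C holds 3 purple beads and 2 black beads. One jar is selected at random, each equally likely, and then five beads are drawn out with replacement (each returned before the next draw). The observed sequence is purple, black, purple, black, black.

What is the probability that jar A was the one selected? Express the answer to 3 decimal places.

For each hypothesis, P(data | H) works out to: P(data | jar A) = (2/5)(3/5)(2/5)(3/5)(3/5) = 0.03456; P(data | jar B) = (11/12)(1/12)(11/12)(1/12)(1/12) = 0.00048627; P(data | jar C) = (3/5)(2/5)(3/5)(2/5)(2/5) = 0.02304.
The prior-weighted likelihoods are 1/3 · 0.03456 = 0.01152, 1/3 · 0.00048627 = 0.00016209, 1/3 · 0.02304 = 0.00768; summing to 0.019362.
Therefore the posterior P(jar A | data) = (0.01152) / (0.019362) = 0.59498.

0.595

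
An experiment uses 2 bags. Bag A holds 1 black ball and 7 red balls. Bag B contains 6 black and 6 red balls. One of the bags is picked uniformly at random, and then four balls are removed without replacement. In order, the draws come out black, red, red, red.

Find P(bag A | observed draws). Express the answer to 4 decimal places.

Compute the likelihood of the observed sequence for each case: P(data | bag A) = (1/8)(7/7)(6/6)(5/5) = 1/8; P(data | bag B) = (6/12)(6/11)(5/10)(4/9) = 2/33.
Multiplying each by its prior: 1/2 · 1/8 = 1/16, 1/2 · 2/33 = 1/33; summing to 49/528.
Hence P(bag A | data) = (1/16) / (49/528) = 33/49.

0.6735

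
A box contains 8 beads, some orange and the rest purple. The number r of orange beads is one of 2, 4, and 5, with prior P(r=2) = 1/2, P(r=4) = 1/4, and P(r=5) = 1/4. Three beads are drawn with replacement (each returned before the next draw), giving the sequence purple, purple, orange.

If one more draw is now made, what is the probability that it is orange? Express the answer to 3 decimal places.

0.380

Under each hypothesis, the probability of the observed sequence is: P(data | r = 2) = (6/8)(6/8)(2/8) = 0.14062; P(data | r = 4) = (4/8)(4/8)(4/8) = 0.125; P(data | r = 5) = (3/8)(3/8)(5/8) = 0.087891.
Multiplying each by its prior: 1/2 · 0.14062 = 0.070312, 1/4 · 0.125 = 0.03125, 1/4 · 0.087891 = 0.021973; summing to 0.12354.
The posterior is then P(r = 2 | data) = 0.56917, P(r = 4 | data) = 0.25296, P(r = 5 | data) = 0.17787.
So P(orange next | data) = Σ P(orange next | H) P(H | data) = (1/4)(0.56917) + (1/2)(0.25296) + (5/8)(0.17787) = 0.37994.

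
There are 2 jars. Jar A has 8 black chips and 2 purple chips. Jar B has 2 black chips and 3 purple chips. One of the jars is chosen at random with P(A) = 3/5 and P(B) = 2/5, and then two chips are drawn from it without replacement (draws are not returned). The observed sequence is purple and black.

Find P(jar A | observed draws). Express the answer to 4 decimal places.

Under each hypothesis, the probability of the observed sequence is: P(data | jar A) = (2/10)(8/9) = 8/45; P(data | jar B) = (3/5)(2/4) = 3/10.
Multiplying each by its prior: 3/5 · 8/45 = 8/75, 2/5 · 3/10 = 3/25; with total 17/75.
By Bayes' rule, P(jar A | data) = (8/75) / (17/75) = 8/17.

0.4706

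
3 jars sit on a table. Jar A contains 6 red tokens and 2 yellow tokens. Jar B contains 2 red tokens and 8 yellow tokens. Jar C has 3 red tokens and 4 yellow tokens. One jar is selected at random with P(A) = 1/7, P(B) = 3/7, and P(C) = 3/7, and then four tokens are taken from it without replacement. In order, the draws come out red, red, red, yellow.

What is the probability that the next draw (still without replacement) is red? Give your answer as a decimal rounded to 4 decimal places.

For each hypothesis, P(data | H) works out to: P(data | jar A) = (6/8)(5/7)(4/6)(2/5) = 1/7; P(data | jar B) = (2/10)(1/9)(0/8) = 0; P(data | jar C) = (3/7)(2/6)(1/5)(4/4) = 1/35.
Multiplying each by its prior: 1/7 · 1/7 = 1/49, 3/7 · 0 = 0, 3/7 · 1/35 = 3/245; these sum to 8/245.
Normalising, the posterior is P(jar A | data) = 5/8, P(jar B | data) = 0, P(jar C | data) = 3/8.
Averaging over the posterior, P(red next | data) = (3/4)(5/8) + (0)(3/8) = 15/32.

0.4688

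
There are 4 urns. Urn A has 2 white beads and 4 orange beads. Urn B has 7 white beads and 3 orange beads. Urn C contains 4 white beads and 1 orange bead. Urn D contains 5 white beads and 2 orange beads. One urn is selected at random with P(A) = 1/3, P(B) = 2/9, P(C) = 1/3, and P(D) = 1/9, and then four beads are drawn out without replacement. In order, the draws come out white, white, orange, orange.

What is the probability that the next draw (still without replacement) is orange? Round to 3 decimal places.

0.623

For each hypothesis, P(data | H) works out to: P(data | urn A) = (2/6)(1/5)(4/4)(3/3) = 0.066667; P(data | urn B) = (7/10)(6/9)(3/8)(2/7) = 0.05; P(data | urn C) = (4/5)(3/4)(1/3)(0/2) = 0; P(data | urn D) = (5/7)(4/6)(2/5)(1/4) = 0.047619.
Weighting by the prior gives 1/3 · 0.066667 = 0.022222, 2/9 · 0.05 = 0.011111, 1/3 · 0 = 0, 1/9 · 0.047619 = 0.005291; with total 0.038624.
Dividing through by the total gives posterior P(urn A | data) = 0.57534, P(urn B | data) = 0.28767, P(urn C | data) = 0, P(urn D | data) = 0.13699.
The predictive probability is P(orange next | data) = (1)(0.57534) + (1/6)(0.28767) + (0)(0.13699) = 0.62329.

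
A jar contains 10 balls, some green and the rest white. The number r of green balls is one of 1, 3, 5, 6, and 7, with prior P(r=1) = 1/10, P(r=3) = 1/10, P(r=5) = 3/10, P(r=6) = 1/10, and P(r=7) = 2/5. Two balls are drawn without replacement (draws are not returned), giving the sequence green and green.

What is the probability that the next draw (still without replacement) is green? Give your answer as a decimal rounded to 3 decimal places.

0.543

For each hypothesis, P(data | H) works out to: P(data | r = 1) = (1/10)(0/9) = 0; P(data | r = 3) = (3/10)(2/9) = 1/15; P(data | r = 5) = (5/10)(4/9) = 2/9; P(data | r = 6) = (6/10)(5/9) = 1/3; P(data | r = 7) = (7/10)(6/9) = 7/15.
The prior-weighted likelihoods are 1/10 · 0 = 0, 1/10 · 1/15 = 1/150, 3/10 · 2/9 = 1/15, 1/10 · 1/3 = 1/30, 2/5 · 7/15 = 14/75; these sum to 22/75.
Dividing through by the total gives posterior P(r = 1 | data) = 0, P(r = 3 | data) = 1/44, P(r = 5 | data) = 5/22, P(r = 6 | data) = 5/44, P(r = 7 | data) = 7/11.
So P(green next | data) = Σ P(green next | H) P(H | data) = (1/8)(1/44) + (3/8)(5/22) + (1/2)(5/44) + (5/8)(7/11) = 191/352.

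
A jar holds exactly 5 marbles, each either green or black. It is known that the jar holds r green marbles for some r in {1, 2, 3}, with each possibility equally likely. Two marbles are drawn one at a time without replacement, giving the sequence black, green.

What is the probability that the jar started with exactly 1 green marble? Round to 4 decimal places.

Under each hypothesis, the probability of the observed sequence is: P(data | r = 1) = (4/5)(1/4) = 1/5; P(data | r = 2) = (3/5)(2/4) = 3/10; P(data | r = 3) = (2/5)(3/4) = 3/10.
The prior-weighted likelihoods are 1/3 · 1/5 = 1/15, 1/3 · 3/10 = 1/10, 1/3 · 3/10 = 1/10; summing to 4/15.
By Bayes' rule, P(r = 1 | data) = (1/15) / (4/15) = 1/4.

0.2500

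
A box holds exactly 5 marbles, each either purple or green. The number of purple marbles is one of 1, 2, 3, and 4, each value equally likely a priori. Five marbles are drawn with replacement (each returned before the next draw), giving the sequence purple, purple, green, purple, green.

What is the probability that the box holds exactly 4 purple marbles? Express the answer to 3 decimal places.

For each hypothesis, P(data | H) works out to: P(data | r = 1) = (1/5)(1/5)(4/5)(1/5)(4/5) = 0.00512; P(data | r = 2) = (2/5)(2/5)(3/5)(2/5)(3/5) = 0.02304; P(data | r = 3) = (3/5)(3/5)(2/5)(3/5)(2/5) = 0.03456; P(data | r = 4) = (4/5)(4/5)(1/5)(4/5)(1/5) = 0.02048.
The prior-weighted likelihoods are 1/4 · 0.00512 = 0.00128, 1/4 · 0.02304 = 0.00576, 1/4 · 0.03456 = 0.00864, 1/4 · 0.02048 = 0.00512; these sum to 0.0208.
Therefore the posterior P(r = 4 | data) = (0.00512) / (0.0208) = 0.24615.

0.246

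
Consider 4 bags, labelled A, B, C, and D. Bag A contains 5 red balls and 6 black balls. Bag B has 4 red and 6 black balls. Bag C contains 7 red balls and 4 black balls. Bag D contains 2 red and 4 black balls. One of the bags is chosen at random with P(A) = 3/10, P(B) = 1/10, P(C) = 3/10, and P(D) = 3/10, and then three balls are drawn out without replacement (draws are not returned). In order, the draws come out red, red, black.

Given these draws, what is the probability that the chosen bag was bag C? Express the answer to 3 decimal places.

0.434

Under each hypothesis, the probability of the observed sequence is: P(data | bag A) = (5/11)(4/10)(6/9) = 0.12121; P(data | bag B) = (4/10)(3/9)(6/8) = 0.1; P(data | bag C) = (7/11)(6/10)(4/9) = 0.1697; P(data | bag D) = (2/6)(1/5)(4/4) = 0.066667.
Multiplying each by its prior: 3/10 · 0.12121 = 0.036364, 1/10 · 0.1 = 0.01, 3/10 · 0.1697 = 0.050909, 3/10 · 0.066667 = 0.02; summing to 0.11727.
Therefore the posterior P(bag C | data) = (0.050909) / (0.11727) = 0.43411.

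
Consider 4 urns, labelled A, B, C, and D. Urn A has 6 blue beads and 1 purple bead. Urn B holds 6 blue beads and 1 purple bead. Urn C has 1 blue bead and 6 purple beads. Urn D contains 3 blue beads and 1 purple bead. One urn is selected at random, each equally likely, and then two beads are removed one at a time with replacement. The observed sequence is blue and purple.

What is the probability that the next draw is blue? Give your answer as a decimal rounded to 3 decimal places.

The likelihood of the observed sequence under each hypothesis: P(data | urn A) = (6/7)(1/7) = 0.12245; P(data | urn B) = (6/7)(1/7) = 0.12245; P(data | urn C) = (1/7)(6/7) = 0.12245; P(data | urn D) = (3/4)(1/4) = 0.1875.
Weighting by the prior gives 1/4 · 0.12245 = 0.030612, 1/4 · 0.12245 = 0.030612, 1/4 · 0.12245 = 0.030612, 1/4 · 0.1875 = 0.046875; summing to 0.13871.
The posterior is then P(urn A | data) = 0.22069, P(urn B | data) = 0.22069, P(urn C | data) = 0.22069, P(urn D | data) = 0.33793.
The predictive probability is P(blue next | data) = (6/7)(0.22069) + (6/7)(0.22069) + (1/7)(0.22069) + (3/4)(0.33793) = 0.6633.

0.663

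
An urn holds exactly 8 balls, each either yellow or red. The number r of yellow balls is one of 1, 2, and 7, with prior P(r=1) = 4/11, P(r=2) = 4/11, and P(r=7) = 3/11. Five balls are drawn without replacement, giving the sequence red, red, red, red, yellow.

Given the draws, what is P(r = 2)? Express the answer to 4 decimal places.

For each hypothesis, P(data | H) works out to: P(data | r = 1) = (7/8)(6/7)(5/6)(4/5)(1/4) = 1/8; P(data | r = 2) = (6/8)(5/7)(4/6)(3/5)(2/4) = 3/28; P(data | r = 7) = (1/8)(0/7) = 0.
Weighting by the prior gives 4/11 · 1/8 = 1/22, 4/11 · 3/28 = 3/77, 3/11 · 0 = 0; these sum to 13/154.
Hence P(r = 2 | data) = (3/77) / (13/154) = 6/13.

0.4615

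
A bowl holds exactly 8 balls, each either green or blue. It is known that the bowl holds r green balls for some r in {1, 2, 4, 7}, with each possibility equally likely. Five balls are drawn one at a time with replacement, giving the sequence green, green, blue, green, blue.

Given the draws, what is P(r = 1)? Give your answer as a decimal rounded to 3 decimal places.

Under each hypothesis, the probability of the observed sequence is: P(data | r = 1) = (1/8)(1/8)(7/8)(1/8)(7/8) = 0.0014954; P(data | r = 2) = (2/8)(2/8)(6/8)(2/8)(6/8) = 0.0087891; P(data | r = 4) = (4/8)(4/8)(4/8)(4/8)(4/8) = 0.03125; P(data | r = 7) = (7/8)(7/8)(1/8)(7/8)(1/8) = 0.010468.
The prior-weighted likelihoods are 1/4 · 0.0014954 = 0.00037384, 1/4 · 0.0087891 = 0.0021973, 1/4 · 0.03125 = 0.0078125, 1/4 · 0.010468 = 0.0026169; summing to 0.013.
Therefore the posterior P(r = 1 | data) = (0.00037384) / (0.013) = 0.028756.

0.029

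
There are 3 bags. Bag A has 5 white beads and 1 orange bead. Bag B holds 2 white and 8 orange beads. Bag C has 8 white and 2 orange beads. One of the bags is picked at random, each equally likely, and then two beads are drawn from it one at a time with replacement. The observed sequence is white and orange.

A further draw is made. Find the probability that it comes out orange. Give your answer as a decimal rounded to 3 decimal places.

0.399

For each hypothesis, P(data | H) works out to: P(data | bag A) = (5/6)(1/6) = 0.13889; P(data | bag B) = (2/10)(8/10) = 0.16; P(data | bag C) = (8/10)(2/10) = 0.16.
Weighting by the prior gives 1/3 · 0.13889 = 0.046296, 1/3 · 0.16 = 0.053333, 1/3 · 0.16 = 0.053333; with total 0.15296.
Normalising, the posterior is P(bag A | data) = 0.30266, P(bag B | data) = 0.34867, P(bag C | data) = 0.34867.
The predictive probability is P(orange next | data) = (1/6)(0.30266) + (4/5)(0.34867) + (1/5)(0.34867) = 0.39911.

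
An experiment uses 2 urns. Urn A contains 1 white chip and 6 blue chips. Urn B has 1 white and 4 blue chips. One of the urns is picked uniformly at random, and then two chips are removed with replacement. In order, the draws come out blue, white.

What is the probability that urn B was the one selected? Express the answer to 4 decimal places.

0.5665

The likelihood of the observed sequence under each hypothesis: P(data | urn A) = (6/7)(1/7) = 0.12245; P(data | urn B) = (4/5)(1/5) = 0.16.
Multiplying each by its prior: 1/2 · 0.12245 = 0.061224, 1/2 · 0.16 = 0.08; with total 0.14122.
Hence P(urn B | data) = (0.08) / (0.14122) = 0.56647.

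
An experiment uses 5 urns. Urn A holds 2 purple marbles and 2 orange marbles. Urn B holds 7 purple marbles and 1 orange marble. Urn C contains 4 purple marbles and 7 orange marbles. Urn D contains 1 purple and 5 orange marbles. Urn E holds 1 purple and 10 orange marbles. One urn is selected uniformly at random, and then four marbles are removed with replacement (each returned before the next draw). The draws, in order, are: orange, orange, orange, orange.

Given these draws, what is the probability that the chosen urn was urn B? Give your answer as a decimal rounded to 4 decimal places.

0.0002

The likelihood of the observed sequence under each hypothesis: P(data | urn A) = (2/4)(2/4)(2/4)(2/4) = 0.0625; P(data | urn B) = (1/8)(1/8)(1/8)(1/8) = 0.00024414; P(data | urn C) = (7/11)(7/11)(7/11)(7/11) = 0.16399; P(data | urn D) = (5/6)(5/6)(5/6)(5/6) = 0.48225; P(data | urn E) = (10/11)(10/11)(10/11)(10/11) = 0.68301.
Multiplying each by its prior: 1/5 · 0.0625 = 0.0125, 1/5 · 0.00024414 = 4.8828e-05, 1/5 · 0.16399 = 0.032798, 1/5 · 0.48225 = 0.096451, 1/5 · 0.68301 = 0.1366; with total 0.2784.
Hence P(urn B | data) = (4.8828e-05) / (0.2784) = 0.00017539.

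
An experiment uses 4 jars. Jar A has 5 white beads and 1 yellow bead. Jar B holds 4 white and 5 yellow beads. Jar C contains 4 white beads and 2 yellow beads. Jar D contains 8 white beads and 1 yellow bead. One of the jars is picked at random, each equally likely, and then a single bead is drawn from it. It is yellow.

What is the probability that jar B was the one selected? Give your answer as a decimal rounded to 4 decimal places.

0.4762

For each hypothesis, P(data | H) works out to: P(data | jar A) = (1/6) = 1/6; P(data | jar B) = (5/9) = 5/9; P(data | jar C) = (2/6) = 1/3; P(data | jar D) = (1/9) = 1/9.
Weighting by the prior gives 1/4 · 1/6 = 1/24, 1/4 · 5/9 = 5/36, 1/4 · 1/3 = 1/12, 1/4 · 1/9 = 1/36; summing to 7/24.
Hence P(jar B | data) = (5/36) / (7/24) = 10/21.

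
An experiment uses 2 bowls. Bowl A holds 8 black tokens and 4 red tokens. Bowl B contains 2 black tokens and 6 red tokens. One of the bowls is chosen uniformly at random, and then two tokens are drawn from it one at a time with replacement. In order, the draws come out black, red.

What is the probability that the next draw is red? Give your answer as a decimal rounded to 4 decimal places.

0.5240

The likelihood of the observed sequence under each hypothesis: P(data | bowl A) = (8/12)(4/12) = 2/9; P(data | bowl B) = (2/8)(6/8) = 3/16.
Multiplying each by its prior: 1/2 · 2/9 = 1/9, 1/2 · 3/16 = 3/32; these sum to 59/288.
Dividing through by the total gives posterior P(bowl A | data) = 32/59, P(bowl B | data) = 27/59.
Averaging over the posterior, P(red next | data) = (1/3)(32/59) + (3/4)(27/59) = 371/708.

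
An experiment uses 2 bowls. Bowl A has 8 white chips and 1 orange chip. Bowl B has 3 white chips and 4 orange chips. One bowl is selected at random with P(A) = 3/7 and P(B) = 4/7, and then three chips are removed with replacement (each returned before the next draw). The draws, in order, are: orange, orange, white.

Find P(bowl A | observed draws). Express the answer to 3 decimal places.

0.056

Compute the likelihood of the observed sequence for each case: P(data | bowl A) = (1/9)(1/9)(8/9) = 0.010974; P(data | bowl B) = (4/7)(4/7)(3/7) = 0.13994.
The prior-weighted likelihoods are 3/7 · 0.010974 = 0.0047031, 4/7 · 0.13994 = 0.079967; summing to 0.08467.
So P(bowl A | data) = (0.0047031) / (0.08467) = 0.055547.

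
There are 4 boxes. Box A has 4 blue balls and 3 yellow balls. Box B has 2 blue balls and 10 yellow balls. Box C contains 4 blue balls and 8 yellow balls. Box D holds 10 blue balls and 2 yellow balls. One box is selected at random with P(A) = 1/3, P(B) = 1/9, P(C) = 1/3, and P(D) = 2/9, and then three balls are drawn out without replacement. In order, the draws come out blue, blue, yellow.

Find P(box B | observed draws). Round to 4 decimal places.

0.0148

For each hypothesis, P(data | H) works out to: P(data | box A) = (4/7)(3/6)(3/5) = 0.17143; P(data | box B) = (2/12)(1/11)(10/10) = 0.015152; P(data | box C) = (4/12)(3/11)(8/10) = 0.072727; P(data | box D) = (10/12)(9/11)(2/10) = 0.13636.
Multiplying each by its prior: 1/3 · 0.17143 = 0.057143, 1/9 · 0.015152 = 0.0016835, 1/3 · 0.072727 = 0.024242, 2/9 · 0.13636 = 0.030303; with total 0.11337.
By Bayes' rule, P(box B | data) = (0.0016835) / (0.11337) = 0.014849.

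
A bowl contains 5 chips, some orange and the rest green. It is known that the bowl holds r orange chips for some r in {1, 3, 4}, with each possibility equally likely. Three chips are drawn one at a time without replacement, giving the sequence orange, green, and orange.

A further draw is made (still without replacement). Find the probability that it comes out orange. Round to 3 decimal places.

0.750

The likelihood of the observed sequence under each hypothesis: P(data | r = 1) = (1/5)(4/4)(0/3) = 0; P(data | r = 3) = (3/5)(2/4)(2/3) = 1/5; P(data | r = 4) = (4/5)(1/4)(3/3) = 1/5.
The prior-weighted likelihoods are 1/3 · 0 = 0, 1/3 · 1/5 = 1/15, 1/3 · 1/5 = 1/15; with total 2/15.
Dividing through by the total gives posterior P(r = 1 | data) = 0, P(r = 3 | data) = 1/2, P(r = 4 | data) = 1/2.
The predictive probability is P(orange next | data) = (1/2)(1/2) + (1)(1/2) = 3/4.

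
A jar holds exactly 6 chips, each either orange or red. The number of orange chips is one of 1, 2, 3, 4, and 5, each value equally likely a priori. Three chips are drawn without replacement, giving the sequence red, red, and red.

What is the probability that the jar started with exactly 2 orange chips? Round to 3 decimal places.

0.267

Under each hypothesis, the probability of the observed sequence is: P(data | r = 1) = (5/6)(4/5)(3/4) = 1/2; P(data | r = 2) = (4/6)(3/5)(2/4) = 1/5; P(data | r = 3) = (3/6)(2/5)(1/4) = 1/20; P(data | r = 4) = (2/6)(1/5)(0/4) = 0; P(data | r = 5) = (1/6)(0/5) = 0.
Multiplying each by its prior: 1/5 · 1/2 = 1/10, 1/5 · 1/5 = 1/25, 1/5 · 1/20 = 1/100, 1/5 · 0 = 0, 1/5 · 0 = 0; summing to 3/20.
So P(r = 2 | data) = (1/25) / (3/20) = 4/15.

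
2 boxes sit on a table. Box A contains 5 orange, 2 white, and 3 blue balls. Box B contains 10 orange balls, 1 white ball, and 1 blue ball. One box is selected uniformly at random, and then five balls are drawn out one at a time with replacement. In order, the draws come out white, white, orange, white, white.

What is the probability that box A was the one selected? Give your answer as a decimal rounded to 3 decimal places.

0.952

Compute the likelihood of the observed sequence for each case: P(data | box A) = (2/10)(2/10)(5/10)(2/10)(2/10) = 0.0008; P(data | box B) = (1/12)(1/12)(10/12)(1/12)(1/12) = 4.0188e-05.
Multiplying each by its prior: 1/2 · 0.0008 = 0.0004, 1/2 · 4.0188e-05 = 2.0094e-05; with total 0.00042009.
Therefore the posterior P(box A | data) = (0.0004) / (0.00042009) = 0.95217.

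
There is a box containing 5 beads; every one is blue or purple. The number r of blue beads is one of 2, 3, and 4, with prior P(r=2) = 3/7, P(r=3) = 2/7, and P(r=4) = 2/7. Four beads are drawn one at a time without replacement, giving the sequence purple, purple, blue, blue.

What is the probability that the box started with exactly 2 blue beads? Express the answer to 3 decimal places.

0.600

For each hypothesis, P(data | H) works out to: P(data | r = 2) = (3/5)(2/4)(2/3)(1/2) = 1/10; P(data | r = 3) = (2/5)(1/4)(3/3)(2/2) = 1/10; P(data | r = 4) = (1/5)(0/4) = 0.
Multiplying each by its prior: 3/7 · 1/10 = 3/70, 2/7 · 1/10 = 1/35, 2/7 · 0 = 0; these sum to 1/14.
Hence P(r = 2 | data) = (3/70) / (1/14) = 3/5.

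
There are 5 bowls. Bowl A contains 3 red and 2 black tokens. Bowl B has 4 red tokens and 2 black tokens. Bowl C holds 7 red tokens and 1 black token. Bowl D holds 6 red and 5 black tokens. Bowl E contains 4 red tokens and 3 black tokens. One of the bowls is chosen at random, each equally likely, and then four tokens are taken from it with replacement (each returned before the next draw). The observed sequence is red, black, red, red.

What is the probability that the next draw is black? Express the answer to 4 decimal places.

Compute the likelihood of the observed sequence for each case: P(data | bowl A) = (3/5)(2/5)(3/5)(3/5) = 0.0864; P(data | bowl B) = (4/6)(2/6)(4/6)(4/6) = 0.098765; P(data | bowl C) = (7/8)(1/8)(7/8)(7/8) = 0.08374; P(data | bowl D) = (6/11)(5/11)(6/11)(6/11) = 0.073765; P(data | bowl E) = (4/7)(3/7)(4/7)(4/7) = 0.079967.
Weighting by the prior gives 1/5 · 0.0864 = 0.01728, 1/5 · 0.098765 = 0.019753, 1/5 · 0.08374 = 0.016748, 1/5 · 0.073765 = 0.014753, 1/5 · 0.079967 = 0.015993; summing to 0.084528.
Dividing through by the total gives posterior P(bowl A | data) = 0.20443, P(bowl B | data) = 0.23369, P(bowl C | data) = 0.19814, P(bowl D | data) = 0.17454, P(bowl E | data) = 0.18921.
Averaging over the posterior, P(black next | data) = (2/5)(0.20443) + (1/3)(0.23369) + (1/8)(0.19814) + (5/11)(0.17454) + (3/7)(0.18921) = 0.34486.

0.3449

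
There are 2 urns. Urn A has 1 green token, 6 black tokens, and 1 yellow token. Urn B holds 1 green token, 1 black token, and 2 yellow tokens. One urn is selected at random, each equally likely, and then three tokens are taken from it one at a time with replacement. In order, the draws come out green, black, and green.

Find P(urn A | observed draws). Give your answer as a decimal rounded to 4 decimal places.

Under each hypothesis, the probability of the observed sequence is: P(data | urn A) = (1/8)(6/8)(1/8) = 3/256; P(data | urn B) = (1/4)(1/4)(1/4) = 1/64.
Multiplying each by its prior: 1/2 · 3/256 = 3/512, 1/2 · 1/64 = 1/128; summing to 7/512.
Hence P(urn A | data) = (3/512) / (7/512) = 3/7.

0.4286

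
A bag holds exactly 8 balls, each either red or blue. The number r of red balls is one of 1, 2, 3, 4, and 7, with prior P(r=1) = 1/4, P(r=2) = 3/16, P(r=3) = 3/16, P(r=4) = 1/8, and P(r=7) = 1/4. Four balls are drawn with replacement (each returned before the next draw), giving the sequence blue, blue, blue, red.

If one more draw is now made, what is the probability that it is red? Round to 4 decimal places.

0.2765

Under each hypothesis, the probability of the observed sequence is: P(data | r = 1) = (7/8)(7/8)(7/8)(1/8) = 0.08374; P(data | r = 2) = (6/8)(6/8)(6/8)(2/8) = 0.10547; P(data | r = 3) = (5/8)(5/8)(5/8)(3/8) = 0.091553; P(data | r = 4) = (4/8)(4/8)(4/8)(4/8) = 0.0625; P(data | r = 7) = (1/8)(1/8)(1/8)(7/8) = 0.001709.
Weighting by the prior gives 1/4 · 0.08374 = 0.020935, 3/16 · 0.10547 = 0.019775, 3/16 · 0.091553 = 0.017166, 1/8 · 0.0625 = 0.0078125, 1/4 · 0.001709 = 0.00042725; with total 0.066116.
Normalising, the posterior is P(r = 1 | data) = 0.31664, P(r = 2 | data) = 0.2991, P(r = 3 | data) = 0.25964, P(r = 4 | data) = 0.11816, P(r = 7 | data) = 0.006462.
So P(red next | data) = Σ P(red next | H) P(H | data) = (1/8)(0.31664) + (1/4)(0.2991) + (3/8)(0.25964) + (1/2)(0.11816) + (7/8)(0.006462) = 0.27645.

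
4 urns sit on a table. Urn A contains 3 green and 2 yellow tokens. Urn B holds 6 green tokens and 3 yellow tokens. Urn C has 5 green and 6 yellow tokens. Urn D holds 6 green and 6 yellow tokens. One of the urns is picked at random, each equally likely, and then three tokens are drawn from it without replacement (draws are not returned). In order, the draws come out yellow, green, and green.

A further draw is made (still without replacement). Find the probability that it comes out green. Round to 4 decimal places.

Under each hypothesis, the probability of the observed sequence is: P(data | urn A) = (2/5)(3/4)(2/3) = 0.2; P(data | urn B) = (3/9)(6/8)(5/7) = 0.17857; P(data | urn C) = (6/11)(5/10)(4/9) = 0.12121; P(data | urn D) = (6/12)(6/11)(5/10) = 0.13636.
Multiplying each by its prior: 1/4 · 0.2 = 0.05, 1/4 · 0.17857 = 0.044643, 1/4 · 0.12121 = 0.030303, 1/4 · 0.13636 = 0.034091; with total 0.15904.
The posterior is then P(urn A | data) = 0.31439, P(urn B | data) = 0.28071, P(urn C | data) = 0.19054, P(urn D | data) = 0.21436.
Averaging over the posterior, P(green next | data) = (1/2)(0.31439) + (2/3)(0.28071) + (3/8)(0.19054) + (4/9)(0.21436) = 0.51106.

0.5111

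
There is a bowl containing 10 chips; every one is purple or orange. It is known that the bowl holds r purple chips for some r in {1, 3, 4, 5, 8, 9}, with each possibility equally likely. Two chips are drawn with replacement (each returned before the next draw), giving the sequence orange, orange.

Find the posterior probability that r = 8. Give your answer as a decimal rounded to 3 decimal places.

0.020

Compute the likelihood of the observed sequence for each case: P(data | r = 1) = (9/10)(9/10) = 81/100; P(data | r = 3) = (7/10)(7/10) = 49/100; P(data | r = 4) = (6/10)(6/10) = 9/25; P(data | r = 5) = (5/10)(5/10) = 1/4; P(data | r = 8) = (2/10)(2/10) = 1/25; P(data | r = 9) = (1/10)(1/10) = 1/100.
Weighting by the prior gives 1/6 · 81/100 = 27/200, 1/6 · 49/100 = 49/600, 1/6 · 9/25 = 3/50, 1/6 · 1/4 = 1/24, 1/6 · 1/25 = 1/150, 1/6 · 1/100 = 1/600; summing to 49/150.
Hence P(r = 8 | data) = (1/150) / (49/150) = 1/49.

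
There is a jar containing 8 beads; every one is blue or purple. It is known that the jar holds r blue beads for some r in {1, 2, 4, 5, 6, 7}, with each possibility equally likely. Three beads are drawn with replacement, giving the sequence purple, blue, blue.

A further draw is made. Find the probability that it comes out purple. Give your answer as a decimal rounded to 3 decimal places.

For each hypothesis, P(data | H) works out to: P(data | r = 1) = (7/8)(1/8)(1/8) = 0.013672; P(data | r = 2) = (6/8)(2/8)(2/8) = 0.046875; P(data | r = 4) = (4/8)(4/8)(4/8) = 0.125; P(data | r = 5) = (3/8)(5/8)(5/8) = 0.14648; P(data | r = 6) = (2/8)(6/8)(6/8) = 0.14062; P(data | r = 7) = (1/8)(7/8)(7/8) = 0.095703.
Weighting by the prior gives 1/6 · 0.013672 = 0.0022786, 1/6 · 0.046875 = 0.0078125, 1/6 · 0.125 = 0.020833, 1/6 · 0.14648 = 0.024414, 1/6 · 0.14062 = 0.023438, 1/6 · 0.095703 = 0.015951; these sum to 0.094727.
Normalising, the posterior is P(r = 1 | data) = 0.024055, P(r = 2 | data) = 0.082474, P(r = 4 | data) = 0.21993, P(r = 5 | data) = 0.25773, P(r = 6 | data) = 0.24742, P(r = 7 | data) = 0.16838.
The predictive probability is P(purple next | data) = (7/8)(0.024055) + (3/4)(0.082474) + (1/2)(0.21993) + (3/8)(0.25773) + (1/4)(0.24742) + (1/8)(0.16838) = 0.37242.

0.372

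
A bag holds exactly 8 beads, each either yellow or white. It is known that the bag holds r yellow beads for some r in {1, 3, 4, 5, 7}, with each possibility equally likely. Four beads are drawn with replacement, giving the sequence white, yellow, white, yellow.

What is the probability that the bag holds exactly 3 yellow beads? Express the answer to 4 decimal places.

0.2799

Compute the likelihood of the observed sequence for each case: P(data | r = 1) = (7/8)(1/8)(7/8)(1/8) = 0.011963; P(data | r = 3) = (5/8)(3/8)(5/8)(3/8) = 0.054932; P(data | r = 4) = (4/8)(4/8)(4/8)(4/8) = 0.0625; P(data | r = 5) = (3/8)(5/8)(3/8)(5/8) = 0.054932; P(data | r = 7) = (1/8)(7/8)(1/8)(7/8) = 0.011963.
Weighting by the prior gives 1/5 · 0.011963 = 0.0023926, 1/5 · 0.054932 = 0.010986, 1/5 · 0.0625 = 0.0125, 1/5 · 0.054932 = 0.010986, 1/5 · 0.011963 = 0.0023926; these sum to 0.039258.
Hence P(r = 3 | data) = (0.010986) / (0.039258) = 0.27985.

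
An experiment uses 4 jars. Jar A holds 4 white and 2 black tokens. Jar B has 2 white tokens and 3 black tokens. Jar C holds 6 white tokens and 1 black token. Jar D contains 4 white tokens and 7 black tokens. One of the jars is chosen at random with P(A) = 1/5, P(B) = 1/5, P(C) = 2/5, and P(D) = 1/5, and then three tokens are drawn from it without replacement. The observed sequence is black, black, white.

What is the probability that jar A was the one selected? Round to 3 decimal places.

0.153

For each hypothesis, P(data | H) works out to: P(data | jar A) = (2/6)(1/5)(4/4) = 1/15; P(data | jar B) = (3/5)(2/4)(2/3) = 1/5; P(data | jar C) = (1/7)(0/6) = 0; P(data | jar D) = (7/11)(6/10)(4/9) = 28/165.
Multiplying each by its prior: 1/5 · 1/15 = 1/75, 1/5 · 1/5 = 1/25, 2/5 · 0 = 0, 1/5 · 28/165 = 28/825; these sum to 24/275.
Therefore the posterior P(jar A | data) = (1/75) / (24/275) = 11/72.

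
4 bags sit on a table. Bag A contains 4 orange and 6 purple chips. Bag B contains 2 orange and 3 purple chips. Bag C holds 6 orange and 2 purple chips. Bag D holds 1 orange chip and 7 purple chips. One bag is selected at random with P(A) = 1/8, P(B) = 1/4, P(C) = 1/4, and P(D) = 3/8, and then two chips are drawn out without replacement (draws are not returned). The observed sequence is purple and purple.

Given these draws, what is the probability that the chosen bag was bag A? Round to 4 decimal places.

Under each hypothesis, the probability of the observed sequence is: P(data | bag A) = (6/10)(5/9) = 0.33333; P(data | bag B) = (3/5)(2/4) = 0.3; P(data | bag C) = (2/8)(1/7) = 0.035714; P(data | bag D) = (7/8)(6/7) = 0.75.
The prior-weighted likelihoods are 1/8 · 0.33333 = 0.041667, 1/4 · 0.3 = 0.075, 1/4 · 0.035714 = 0.0089286, 3/8 · 0.75 = 0.28125; with total 0.40685.
So P(bag A | data) = (0.041667) / (0.40685) = 0.10241.

0.1024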